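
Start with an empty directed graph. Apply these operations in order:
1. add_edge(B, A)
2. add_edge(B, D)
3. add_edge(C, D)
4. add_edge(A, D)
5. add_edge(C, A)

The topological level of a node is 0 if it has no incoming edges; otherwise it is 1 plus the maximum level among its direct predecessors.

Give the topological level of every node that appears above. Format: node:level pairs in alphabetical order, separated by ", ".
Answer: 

Answer: A:1, B:0, C:0, D:2

Derivation:
Op 1: add_edge(B, A). Edges now: 1
Op 2: add_edge(B, D). Edges now: 2
Op 3: add_edge(C, D). Edges now: 3
Op 4: add_edge(A, D). Edges now: 4
Op 5: add_edge(C, A). Edges now: 5
Compute levels (Kahn BFS):
  sources (in-degree 0): B, C
  process B: level=0
    B->A: in-degree(A)=1, level(A)>=1
    B->D: in-degree(D)=2, level(D)>=1
  process C: level=0
    C->A: in-degree(A)=0, level(A)=1, enqueue
    C->D: in-degree(D)=1, level(D)>=1
  process A: level=1
    A->D: in-degree(D)=0, level(D)=2, enqueue
  process D: level=2
All levels: A:1, B:0, C:0, D:2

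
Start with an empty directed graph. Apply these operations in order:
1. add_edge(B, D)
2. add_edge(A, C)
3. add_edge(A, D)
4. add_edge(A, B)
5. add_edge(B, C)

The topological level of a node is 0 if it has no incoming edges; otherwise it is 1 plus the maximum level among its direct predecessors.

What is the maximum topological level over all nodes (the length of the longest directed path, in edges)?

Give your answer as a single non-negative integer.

Answer: 2

Derivation:
Op 1: add_edge(B, D). Edges now: 1
Op 2: add_edge(A, C). Edges now: 2
Op 3: add_edge(A, D). Edges now: 3
Op 4: add_edge(A, B). Edges now: 4
Op 5: add_edge(B, C). Edges now: 5
Compute levels (Kahn BFS):
  sources (in-degree 0): A
  process A: level=0
    A->B: in-degree(B)=0, level(B)=1, enqueue
    A->C: in-degree(C)=1, level(C)>=1
    A->D: in-degree(D)=1, level(D)>=1
  process B: level=1
    B->C: in-degree(C)=0, level(C)=2, enqueue
    B->D: in-degree(D)=0, level(D)=2, enqueue
  process C: level=2
  process D: level=2
All levels: A:0, B:1, C:2, D:2
max level = 2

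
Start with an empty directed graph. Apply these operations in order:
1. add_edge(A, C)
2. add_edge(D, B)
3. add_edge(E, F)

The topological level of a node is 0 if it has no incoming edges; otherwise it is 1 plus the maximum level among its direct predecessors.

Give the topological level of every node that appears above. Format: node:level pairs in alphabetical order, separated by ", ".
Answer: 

Answer: A:0, B:1, C:1, D:0, E:0, F:1

Derivation:
Op 1: add_edge(A, C). Edges now: 1
Op 2: add_edge(D, B). Edges now: 2
Op 3: add_edge(E, F). Edges now: 3
Compute levels (Kahn BFS):
  sources (in-degree 0): A, D, E
  process A: level=0
    A->C: in-degree(C)=0, level(C)=1, enqueue
  process D: level=0
    D->B: in-degree(B)=0, level(B)=1, enqueue
  process E: level=0
    E->F: in-degree(F)=0, level(F)=1, enqueue
  process C: level=1
  process B: level=1
  process F: level=1
All levels: A:0, B:1, C:1, D:0, E:0, F:1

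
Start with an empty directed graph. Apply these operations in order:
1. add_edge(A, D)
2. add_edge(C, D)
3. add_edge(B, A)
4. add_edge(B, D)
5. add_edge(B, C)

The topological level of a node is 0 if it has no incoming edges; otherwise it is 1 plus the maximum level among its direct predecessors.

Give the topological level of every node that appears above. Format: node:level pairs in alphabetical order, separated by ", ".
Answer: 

Answer: A:1, B:0, C:1, D:2

Derivation:
Op 1: add_edge(A, D). Edges now: 1
Op 2: add_edge(C, D). Edges now: 2
Op 3: add_edge(B, A). Edges now: 3
Op 4: add_edge(B, D). Edges now: 4
Op 5: add_edge(B, C). Edges now: 5
Compute levels (Kahn BFS):
  sources (in-degree 0): B
  process B: level=0
    B->A: in-degree(A)=0, level(A)=1, enqueue
    B->C: in-degree(C)=0, level(C)=1, enqueue
    B->D: in-degree(D)=2, level(D)>=1
  process A: level=1
    A->D: in-degree(D)=1, level(D)>=2
  process C: level=1
    C->D: in-degree(D)=0, level(D)=2, enqueue
  process D: level=2
All levels: A:1, B:0, C:1, D:2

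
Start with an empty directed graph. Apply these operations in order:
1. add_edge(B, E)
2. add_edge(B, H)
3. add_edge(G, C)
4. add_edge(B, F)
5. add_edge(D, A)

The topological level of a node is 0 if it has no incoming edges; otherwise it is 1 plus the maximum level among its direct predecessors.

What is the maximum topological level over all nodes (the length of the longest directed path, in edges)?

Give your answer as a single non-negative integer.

Answer: 1

Derivation:
Op 1: add_edge(B, E). Edges now: 1
Op 2: add_edge(B, H). Edges now: 2
Op 3: add_edge(G, C). Edges now: 3
Op 4: add_edge(B, F). Edges now: 4
Op 5: add_edge(D, A). Edges now: 5
Compute levels (Kahn BFS):
  sources (in-degree 0): B, D, G
  process B: level=0
    B->E: in-degree(E)=0, level(E)=1, enqueue
    B->F: in-degree(F)=0, level(F)=1, enqueue
    B->H: in-degree(H)=0, level(H)=1, enqueue
  process D: level=0
    D->A: in-degree(A)=0, level(A)=1, enqueue
  process G: level=0
    G->C: in-degree(C)=0, level(C)=1, enqueue
  process E: level=1
  process F: level=1
  process H: level=1
  process A: level=1
  process C: level=1
All levels: A:1, B:0, C:1, D:0, E:1, F:1, G:0, H:1
max level = 1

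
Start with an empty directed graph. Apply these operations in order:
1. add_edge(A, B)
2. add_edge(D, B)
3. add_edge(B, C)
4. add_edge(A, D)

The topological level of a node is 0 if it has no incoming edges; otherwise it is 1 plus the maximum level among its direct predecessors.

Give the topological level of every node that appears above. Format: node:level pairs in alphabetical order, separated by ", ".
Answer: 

Op 1: add_edge(A, B). Edges now: 1
Op 2: add_edge(D, B). Edges now: 2
Op 3: add_edge(B, C). Edges now: 3
Op 4: add_edge(A, D). Edges now: 4
Compute levels (Kahn BFS):
  sources (in-degree 0): A
  process A: level=0
    A->B: in-degree(B)=1, level(B)>=1
    A->D: in-degree(D)=0, level(D)=1, enqueue
  process D: level=1
    D->B: in-degree(B)=0, level(B)=2, enqueue
  process B: level=2
    B->C: in-degree(C)=0, level(C)=3, enqueue
  process C: level=3
All levels: A:0, B:2, C:3, D:1

Answer: A:0, B:2, C:3, D:1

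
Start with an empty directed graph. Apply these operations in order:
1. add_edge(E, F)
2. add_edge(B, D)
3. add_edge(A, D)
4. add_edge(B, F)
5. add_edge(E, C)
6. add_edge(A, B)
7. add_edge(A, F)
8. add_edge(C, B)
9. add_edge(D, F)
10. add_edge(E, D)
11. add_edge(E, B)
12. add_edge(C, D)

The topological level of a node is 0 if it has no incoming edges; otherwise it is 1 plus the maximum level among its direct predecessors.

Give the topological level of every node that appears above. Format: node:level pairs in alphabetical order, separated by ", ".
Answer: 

Op 1: add_edge(E, F). Edges now: 1
Op 2: add_edge(B, D). Edges now: 2
Op 3: add_edge(A, D). Edges now: 3
Op 4: add_edge(B, F). Edges now: 4
Op 5: add_edge(E, C). Edges now: 5
Op 6: add_edge(A, B). Edges now: 6
Op 7: add_edge(A, F). Edges now: 7
Op 8: add_edge(C, B). Edges now: 8
Op 9: add_edge(D, F). Edges now: 9
Op 10: add_edge(E, D). Edges now: 10
Op 11: add_edge(E, B). Edges now: 11
Op 12: add_edge(C, D). Edges now: 12
Compute levels (Kahn BFS):
  sources (in-degree 0): A, E
  process A: level=0
    A->B: in-degree(B)=2, level(B)>=1
    A->D: in-degree(D)=3, level(D)>=1
    A->F: in-degree(F)=3, level(F)>=1
  process E: level=0
    E->B: in-degree(B)=1, level(B)>=1
    E->C: in-degree(C)=0, level(C)=1, enqueue
    E->D: in-degree(D)=2, level(D)>=1
    E->F: in-degree(F)=2, level(F)>=1
  process C: level=1
    C->B: in-degree(B)=0, level(B)=2, enqueue
    C->D: in-degree(D)=1, level(D)>=2
  process B: level=2
    B->D: in-degree(D)=0, level(D)=3, enqueue
    B->F: in-degree(F)=1, level(F)>=3
  process D: level=3
    D->F: in-degree(F)=0, level(F)=4, enqueue
  process F: level=4
All levels: A:0, B:2, C:1, D:3, E:0, F:4

Answer: A:0, B:2, C:1, D:3, E:0, F:4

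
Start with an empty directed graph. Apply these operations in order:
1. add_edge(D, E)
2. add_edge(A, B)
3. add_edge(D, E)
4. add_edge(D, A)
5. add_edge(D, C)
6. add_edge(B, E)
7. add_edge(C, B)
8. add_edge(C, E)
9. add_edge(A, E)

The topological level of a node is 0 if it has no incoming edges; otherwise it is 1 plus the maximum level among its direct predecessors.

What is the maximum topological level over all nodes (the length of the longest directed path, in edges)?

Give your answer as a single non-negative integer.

Answer: 3

Derivation:
Op 1: add_edge(D, E). Edges now: 1
Op 2: add_edge(A, B). Edges now: 2
Op 3: add_edge(D, E) (duplicate, no change). Edges now: 2
Op 4: add_edge(D, A). Edges now: 3
Op 5: add_edge(D, C). Edges now: 4
Op 6: add_edge(B, E). Edges now: 5
Op 7: add_edge(C, B). Edges now: 6
Op 8: add_edge(C, E). Edges now: 7
Op 9: add_edge(A, E). Edges now: 8
Compute levels (Kahn BFS):
  sources (in-degree 0): D
  process D: level=0
    D->A: in-degree(A)=0, level(A)=1, enqueue
    D->C: in-degree(C)=0, level(C)=1, enqueue
    D->E: in-degree(E)=3, level(E)>=1
  process A: level=1
    A->B: in-degree(B)=1, level(B)>=2
    A->E: in-degree(E)=2, level(E)>=2
  process C: level=1
    C->B: in-degree(B)=0, level(B)=2, enqueue
    C->E: in-degree(E)=1, level(E)>=2
  process B: level=2
    B->E: in-degree(E)=0, level(E)=3, enqueue
  process E: level=3
All levels: A:1, B:2, C:1, D:0, E:3
max level = 3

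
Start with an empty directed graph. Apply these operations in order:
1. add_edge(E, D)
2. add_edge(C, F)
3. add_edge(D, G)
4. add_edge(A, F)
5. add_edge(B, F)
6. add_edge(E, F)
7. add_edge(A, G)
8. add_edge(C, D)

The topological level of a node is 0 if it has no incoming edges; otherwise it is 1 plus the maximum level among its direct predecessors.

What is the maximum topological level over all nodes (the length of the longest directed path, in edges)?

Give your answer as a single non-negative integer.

Op 1: add_edge(E, D). Edges now: 1
Op 2: add_edge(C, F). Edges now: 2
Op 3: add_edge(D, G). Edges now: 3
Op 4: add_edge(A, F). Edges now: 4
Op 5: add_edge(B, F). Edges now: 5
Op 6: add_edge(E, F). Edges now: 6
Op 7: add_edge(A, G). Edges now: 7
Op 8: add_edge(C, D). Edges now: 8
Compute levels (Kahn BFS):
  sources (in-degree 0): A, B, C, E
  process A: level=0
    A->F: in-degree(F)=3, level(F)>=1
    A->G: in-degree(G)=1, level(G)>=1
  process B: level=0
    B->F: in-degree(F)=2, level(F)>=1
  process C: level=0
    C->D: in-degree(D)=1, level(D)>=1
    C->F: in-degree(F)=1, level(F)>=1
  process E: level=0
    E->D: in-degree(D)=0, level(D)=1, enqueue
    E->F: in-degree(F)=0, level(F)=1, enqueue
  process D: level=1
    D->G: in-degree(G)=0, level(G)=2, enqueue
  process F: level=1
  process G: level=2
All levels: A:0, B:0, C:0, D:1, E:0, F:1, G:2
max level = 2

Answer: 2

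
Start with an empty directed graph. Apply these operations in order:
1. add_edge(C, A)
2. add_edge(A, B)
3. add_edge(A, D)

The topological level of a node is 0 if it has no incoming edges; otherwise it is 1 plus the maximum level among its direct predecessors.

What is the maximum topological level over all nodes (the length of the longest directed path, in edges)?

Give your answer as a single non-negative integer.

Answer: 2

Derivation:
Op 1: add_edge(C, A). Edges now: 1
Op 2: add_edge(A, B). Edges now: 2
Op 3: add_edge(A, D). Edges now: 3
Compute levels (Kahn BFS):
  sources (in-degree 0): C
  process C: level=0
    C->A: in-degree(A)=0, level(A)=1, enqueue
  process A: level=1
    A->B: in-degree(B)=0, level(B)=2, enqueue
    A->D: in-degree(D)=0, level(D)=2, enqueue
  process B: level=2
  process D: level=2
All levels: A:1, B:2, C:0, D:2
max level = 2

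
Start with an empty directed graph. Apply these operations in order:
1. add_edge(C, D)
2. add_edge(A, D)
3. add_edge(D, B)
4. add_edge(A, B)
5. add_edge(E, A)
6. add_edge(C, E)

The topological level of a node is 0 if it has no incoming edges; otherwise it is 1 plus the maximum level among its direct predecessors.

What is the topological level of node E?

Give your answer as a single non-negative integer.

Op 1: add_edge(C, D). Edges now: 1
Op 2: add_edge(A, D). Edges now: 2
Op 3: add_edge(D, B). Edges now: 3
Op 4: add_edge(A, B). Edges now: 4
Op 5: add_edge(E, A). Edges now: 5
Op 6: add_edge(C, E). Edges now: 6
Compute levels (Kahn BFS):
  sources (in-degree 0): C
  process C: level=0
    C->D: in-degree(D)=1, level(D)>=1
    C->E: in-degree(E)=0, level(E)=1, enqueue
  process E: level=1
    E->A: in-degree(A)=0, level(A)=2, enqueue
  process A: level=2
    A->B: in-degree(B)=1, level(B)>=3
    A->D: in-degree(D)=0, level(D)=3, enqueue
  process D: level=3
    D->B: in-degree(B)=0, level(B)=4, enqueue
  process B: level=4
All levels: A:2, B:4, C:0, D:3, E:1
level(E) = 1

Answer: 1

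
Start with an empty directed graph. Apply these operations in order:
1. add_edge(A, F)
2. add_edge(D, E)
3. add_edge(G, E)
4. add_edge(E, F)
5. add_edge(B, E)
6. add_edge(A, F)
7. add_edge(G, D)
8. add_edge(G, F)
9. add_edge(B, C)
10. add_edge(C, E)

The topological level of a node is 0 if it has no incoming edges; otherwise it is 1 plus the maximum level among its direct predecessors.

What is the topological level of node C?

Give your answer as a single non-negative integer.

Answer: 1

Derivation:
Op 1: add_edge(A, F). Edges now: 1
Op 2: add_edge(D, E). Edges now: 2
Op 3: add_edge(G, E). Edges now: 3
Op 4: add_edge(E, F). Edges now: 4
Op 5: add_edge(B, E). Edges now: 5
Op 6: add_edge(A, F) (duplicate, no change). Edges now: 5
Op 7: add_edge(G, D). Edges now: 6
Op 8: add_edge(G, F). Edges now: 7
Op 9: add_edge(B, C). Edges now: 8
Op 10: add_edge(C, E). Edges now: 9
Compute levels (Kahn BFS):
  sources (in-degree 0): A, B, G
  process A: level=0
    A->F: in-degree(F)=2, level(F)>=1
  process B: level=0
    B->C: in-degree(C)=0, level(C)=1, enqueue
    B->E: in-degree(E)=3, level(E)>=1
  process G: level=0
    G->D: in-degree(D)=0, level(D)=1, enqueue
    G->E: in-degree(E)=2, level(E)>=1
    G->F: in-degree(F)=1, level(F)>=1
  process C: level=1
    C->E: in-degree(E)=1, level(E)>=2
  process D: level=1
    D->E: in-degree(E)=0, level(E)=2, enqueue
  process E: level=2
    E->F: in-degree(F)=0, level(F)=3, enqueue
  process F: level=3
All levels: A:0, B:0, C:1, D:1, E:2, F:3, G:0
level(C) = 1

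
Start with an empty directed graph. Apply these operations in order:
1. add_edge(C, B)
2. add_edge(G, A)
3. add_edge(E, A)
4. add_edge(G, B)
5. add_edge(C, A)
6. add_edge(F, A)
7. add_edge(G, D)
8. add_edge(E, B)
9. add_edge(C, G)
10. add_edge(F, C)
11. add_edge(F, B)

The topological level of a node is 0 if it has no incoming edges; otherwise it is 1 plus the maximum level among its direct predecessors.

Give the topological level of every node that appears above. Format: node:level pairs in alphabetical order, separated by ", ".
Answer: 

Op 1: add_edge(C, B). Edges now: 1
Op 2: add_edge(G, A). Edges now: 2
Op 3: add_edge(E, A). Edges now: 3
Op 4: add_edge(G, B). Edges now: 4
Op 5: add_edge(C, A). Edges now: 5
Op 6: add_edge(F, A). Edges now: 6
Op 7: add_edge(G, D). Edges now: 7
Op 8: add_edge(E, B). Edges now: 8
Op 9: add_edge(C, G). Edges now: 9
Op 10: add_edge(F, C). Edges now: 10
Op 11: add_edge(F, B). Edges now: 11
Compute levels (Kahn BFS):
  sources (in-degree 0): E, F
  process E: level=0
    E->A: in-degree(A)=3, level(A)>=1
    E->B: in-degree(B)=3, level(B)>=1
  process F: level=0
    F->A: in-degree(A)=2, level(A)>=1
    F->B: in-degree(B)=2, level(B)>=1
    F->C: in-degree(C)=0, level(C)=1, enqueue
  process C: level=1
    C->A: in-degree(A)=1, level(A)>=2
    C->B: in-degree(B)=1, level(B)>=2
    C->G: in-degree(G)=0, level(G)=2, enqueue
  process G: level=2
    G->A: in-degree(A)=0, level(A)=3, enqueue
    G->B: in-degree(B)=0, level(B)=3, enqueue
    G->D: in-degree(D)=0, level(D)=3, enqueue
  process A: level=3
  process B: level=3
  process D: level=3
All levels: A:3, B:3, C:1, D:3, E:0, F:0, G:2

Answer: A:3, B:3, C:1, D:3, E:0, F:0, G:2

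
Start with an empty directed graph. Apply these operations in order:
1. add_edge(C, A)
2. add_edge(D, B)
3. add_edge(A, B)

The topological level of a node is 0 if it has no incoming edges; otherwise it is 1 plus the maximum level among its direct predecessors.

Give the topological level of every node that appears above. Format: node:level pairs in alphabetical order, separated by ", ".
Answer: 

Op 1: add_edge(C, A). Edges now: 1
Op 2: add_edge(D, B). Edges now: 2
Op 3: add_edge(A, B). Edges now: 3
Compute levels (Kahn BFS):
  sources (in-degree 0): C, D
  process C: level=0
    C->A: in-degree(A)=0, level(A)=1, enqueue
  process D: level=0
    D->B: in-degree(B)=1, level(B)>=1
  process A: level=1
    A->B: in-degree(B)=0, level(B)=2, enqueue
  process B: level=2
All levels: A:1, B:2, C:0, D:0

Answer: A:1, B:2, C:0, D:0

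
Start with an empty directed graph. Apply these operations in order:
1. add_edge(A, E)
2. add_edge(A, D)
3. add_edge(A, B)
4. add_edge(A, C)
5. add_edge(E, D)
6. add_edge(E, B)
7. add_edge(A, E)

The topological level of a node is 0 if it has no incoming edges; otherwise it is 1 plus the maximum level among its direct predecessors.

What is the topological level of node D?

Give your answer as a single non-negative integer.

Answer: 2

Derivation:
Op 1: add_edge(A, E). Edges now: 1
Op 2: add_edge(A, D). Edges now: 2
Op 3: add_edge(A, B). Edges now: 3
Op 4: add_edge(A, C). Edges now: 4
Op 5: add_edge(E, D). Edges now: 5
Op 6: add_edge(E, B). Edges now: 6
Op 7: add_edge(A, E) (duplicate, no change). Edges now: 6
Compute levels (Kahn BFS):
  sources (in-degree 0): A
  process A: level=0
    A->B: in-degree(B)=1, level(B)>=1
    A->C: in-degree(C)=0, level(C)=1, enqueue
    A->D: in-degree(D)=1, level(D)>=1
    A->E: in-degree(E)=0, level(E)=1, enqueue
  process C: level=1
  process E: level=1
    E->B: in-degree(B)=0, level(B)=2, enqueue
    E->D: in-degree(D)=0, level(D)=2, enqueue
  process B: level=2
  process D: level=2
All levels: A:0, B:2, C:1, D:2, E:1
level(D) = 2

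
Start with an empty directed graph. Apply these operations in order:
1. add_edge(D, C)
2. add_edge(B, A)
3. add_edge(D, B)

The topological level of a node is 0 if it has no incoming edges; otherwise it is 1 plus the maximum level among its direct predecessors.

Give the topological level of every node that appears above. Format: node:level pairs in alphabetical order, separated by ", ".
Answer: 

Op 1: add_edge(D, C). Edges now: 1
Op 2: add_edge(B, A). Edges now: 2
Op 3: add_edge(D, B). Edges now: 3
Compute levels (Kahn BFS):
  sources (in-degree 0): D
  process D: level=0
    D->B: in-degree(B)=0, level(B)=1, enqueue
    D->C: in-degree(C)=0, level(C)=1, enqueue
  process B: level=1
    B->A: in-degree(A)=0, level(A)=2, enqueue
  process C: level=1
  process A: level=2
All levels: A:2, B:1, C:1, D:0

Answer: A:2, B:1, C:1, D:0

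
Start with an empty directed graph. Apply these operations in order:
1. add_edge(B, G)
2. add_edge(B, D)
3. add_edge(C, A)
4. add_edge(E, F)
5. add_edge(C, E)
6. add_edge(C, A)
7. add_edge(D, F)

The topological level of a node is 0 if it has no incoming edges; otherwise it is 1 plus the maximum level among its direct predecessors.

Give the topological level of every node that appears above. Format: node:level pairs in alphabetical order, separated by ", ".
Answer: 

Op 1: add_edge(B, G). Edges now: 1
Op 2: add_edge(B, D). Edges now: 2
Op 3: add_edge(C, A). Edges now: 3
Op 4: add_edge(E, F). Edges now: 4
Op 5: add_edge(C, E). Edges now: 5
Op 6: add_edge(C, A) (duplicate, no change). Edges now: 5
Op 7: add_edge(D, F). Edges now: 6
Compute levels (Kahn BFS):
  sources (in-degree 0): B, C
  process B: level=0
    B->D: in-degree(D)=0, level(D)=1, enqueue
    B->G: in-degree(G)=0, level(G)=1, enqueue
  process C: level=0
    C->A: in-degree(A)=0, level(A)=1, enqueue
    C->E: in-degree(E)=0, level(E)=1, enqueue
  process D: level=1
    D->F: in-degree(F)=1, level(F)>=2
  process G: level=1
  process A: level=1
  process E: level=1
    E->F: in-degree(F)=0, level(F)=2, enqueue
  process F: level=2
All levels: A:1, B:0, C:0, D:1, E:1, F:2, G:1

Answer: A:1, B:0, C:0, D:1, E:1, F:2, G:1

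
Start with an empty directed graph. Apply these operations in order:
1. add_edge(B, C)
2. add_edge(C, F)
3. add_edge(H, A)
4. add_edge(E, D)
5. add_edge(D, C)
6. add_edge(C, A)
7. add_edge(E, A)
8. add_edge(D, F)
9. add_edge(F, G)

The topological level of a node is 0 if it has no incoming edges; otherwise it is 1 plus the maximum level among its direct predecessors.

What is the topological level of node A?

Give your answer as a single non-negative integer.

Answer: 3

Derivation:
Op 1: add_edge(B, C). Edges now: 1
Op 2: add_edge(C, F). Edges now: 2
Op 3: add_edge(H, A). Edges now: 3
Op 4: add_edge(E, D). Edges now: 4
Op 5: add_edge(D, C). Edges now: 5
Op 6: add_edge(C, A). Edges now: 6
Op 7: add_edge(E, A). Edges now: 7
Op 8: add_edge(D, F). Edges now: 8
Op 9: add_edge(F, G). Edges now: 9
Compute levels (Kahn BFS):
  sources (in-degree 0): B, E, H
  process B: level=0
    B->C: in-degree(C)=1, level(C)>=1
  process E: level=0
    E->A: in-degree(A)=2, level(A)>=1
    E->D: in-degree(D)=0, level(D)=1, enqueue
  process H: level=0
    H->A: in-degree(A)=1, level(A)>=1
  process D: level=1
    D->C: in-degree(C)=0, level(C)=2, enqueue
    D->F: in-degree(F)=1, level(F)>=2
  process C: level=2
    C->A: in-degree(A)=0, level(A)=3, enqueue
    C->F: in-degree(F)=0, level(F)=3, enqueue
  process A: level=3
  process F: level=3
    F->G: in-degree(G)=0, level(G)=4, enqueue
  process G: level=4
All levels: A:3, B:0, C:2, D:1, E:0, F:3, G:4, H:0
level(A) = 3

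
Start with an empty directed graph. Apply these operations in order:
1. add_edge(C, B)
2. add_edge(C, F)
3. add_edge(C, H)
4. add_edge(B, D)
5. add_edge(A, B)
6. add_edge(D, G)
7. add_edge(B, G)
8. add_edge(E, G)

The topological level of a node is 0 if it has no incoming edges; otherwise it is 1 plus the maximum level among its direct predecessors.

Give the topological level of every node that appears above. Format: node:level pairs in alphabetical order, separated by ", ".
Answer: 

Op 1: add_edge(C, B). Edges now: 1
Op 2: add_edge(C, F). Edges now: 2
Op 3: add_edge(C, H). Edges now: 3
Op 4: add_edge(B, D). Edges now: 4
Op 5: add_edge(A, B). Edges now: 5
Op 6: add_edge(D, G). Edges now: 6
Op 7: add_edge(B, G). Edges now: 7
Op 8: add_edge(E, G). Edges now: 8
Compute levels (Kahn BFS):
  sources (in-degree 0): A, C, E
  process A: level=0
    A->B: in-degree(B)=1, level(B)>=1
  process C: level=0
    C->B: in-degree(B)=0, level(B)=1, enqueue
    C->F: in-degree(F)=0, level(F)=1, enqueue
    C->H: in-degree(H)=0, level(H)=1, enqueue
  process E: level=0
    E->G: in-degree(G)=2, level(G)>=1
  process B: level=1
    B->D: in-degree(D)=0, level(D)=2, enqueue
    B->G: in-degree(G)=1, level(G)>=2
  process F: level=1
  process H: level=1
  process D: level=2
    D->G: in-degree(G)=0, level(G)=3, enqueue
  process G: level=3
All levels: A:0, B:1, C:0, D:2, E:0, F:1, G:3, H:1

Answer: A:0, B:1, C:0, D:2, E:0, F:1, G:3, H:1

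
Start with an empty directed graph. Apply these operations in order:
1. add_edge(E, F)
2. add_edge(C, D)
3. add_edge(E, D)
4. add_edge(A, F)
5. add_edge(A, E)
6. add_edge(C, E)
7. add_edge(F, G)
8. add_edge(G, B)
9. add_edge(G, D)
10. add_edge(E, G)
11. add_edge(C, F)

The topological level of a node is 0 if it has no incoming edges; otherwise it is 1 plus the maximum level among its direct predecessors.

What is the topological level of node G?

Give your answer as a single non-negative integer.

Answer: 3

Derivation:
Op 1: add_edge(E, F). Edges now: 1
Op 2: add_edge(C, D). Edges now: 2
Op 3: add_edge(E, D). Edges now: 3
Op 4: add_edge(A, F). Edges now: 4
Op 5: add_edge(A, E). Edges now: 5
Op 6: add_edge(C, E). Edges now: 6
Op 7: add_edge(F, G). Edges now: 7
Op 8: add_edge(G, B). Edges now: 8
Op 9: add_edge(G, D). Edges now: 9
Op 10: add_edge(E, G). Edges now: 10
Op 11: add_edge(C, F). Edges now: 11
Compute levels (Kahn BFS):
  sources (in-degree 0): A, C
  process A: level=0
    A->E: in-degree(E)=1, level(E)>=1
    A->F: in-degree(F)=2, level(F)>=1
  process C: level=0
    C->D: in-degree(D)=2, level(D)>=1
    C->E: in-degree(E)=0, level(E)=1, enqueue
    C->F: in-degree(F)=1, level(F)>=1
  process E: level=1
    E->D: in-degree(D)=1, level(D)>=2
    E->F: in-degree(F)=0, level(F)=2, enqueue
    E->G: in-degree(G)=1, level(G)>=2
  process F: level=2
    F->G: in-degree(G)=0, level(G)=3, enqueue
  process G: level=3
    G->B: in-degree(B)=0, level(B)=4, enqueue
    G->D: in-degree(D)=0, level(D)=4, enqueue
  process B: level=4
  process D: level=4
All levels: A:0, B:4, C:0, D:4, E:1, F:2, G:3
level(G) = 3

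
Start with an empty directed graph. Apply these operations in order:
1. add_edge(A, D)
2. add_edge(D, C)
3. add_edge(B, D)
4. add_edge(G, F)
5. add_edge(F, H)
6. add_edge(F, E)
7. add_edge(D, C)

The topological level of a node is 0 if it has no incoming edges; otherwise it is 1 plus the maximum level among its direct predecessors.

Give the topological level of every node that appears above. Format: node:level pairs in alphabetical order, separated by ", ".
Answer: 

Op 1: add_edge(A, D). Edges now: 1
Op 2: add_edge(D, C). Edges now: 2
Op 3: add_edge(B, D). Edges now: 3
Op 4: add_edge(G, F). Edges now: 4
Op 5: add_edge(F, H). Edges now: 5
Op 6: add_edge(F, E). Edges now: 6
Op 7: add_edge(D, C) (duplicate, no change). Edges now: 6
Compute levels (Kahn BFS):
  sources (in-degree 0): A, B, G
  process A: level=0
    A->D: in-degree(D)=1, level(D)>=1
  process B: level=0
    B->D: in-degree(D)=0, level(D)=1, enqueue
  process G: level=0
    G->F: in-degree(F)=0, level(F)=1, enqueue
  process D: level=1
    D->C: in-degree(C)=0, level(C)=2, enqueue
  process F: level=1
    F->E: in-degree(E)=0, level(E)=2, enqueue
    F->H: in-degree(H)=0, level(H)=2, enqueue
  process C: level=2
  process E: level=2
  process H: level=2
All levels: A:0, B:0, C:2, D:1, E:2, F:1, G:0, H:2

Answer: A:0, B:0, C:2, D:1, E:2, F:1, G:0, H:2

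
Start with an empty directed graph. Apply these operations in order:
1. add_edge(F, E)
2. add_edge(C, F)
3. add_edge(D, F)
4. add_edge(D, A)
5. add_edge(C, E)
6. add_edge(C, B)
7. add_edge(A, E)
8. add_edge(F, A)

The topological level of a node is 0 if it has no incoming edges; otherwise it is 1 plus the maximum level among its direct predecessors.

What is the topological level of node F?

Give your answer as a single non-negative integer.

Answer: 1

Derivation:
Op 1: add_edge(F, E). Edges now: 1
Op 2: add_edge(C, F). Edges now: 2
Op 3: add_edge(D, F). Edges now: 3
Op 4: add_edge(D, A). Edges now: 4
Op 5: add_edge(C, E). Edges now: 5
Op 6: add_edge(C, B). Edges now: 6
Op 7: add_edge(A, E). Edges now: 7
Op 8: add_edge(F, A). Edges now: 8
Compute levels (Kahn BFS):
  sources (in-degree 0): C, D
  process C: level=0
    C->B: in-degree(B)=0, level(B)=1, enqueue
    C->E: in-degree(E)=2, level(E)>=1
    C->F: in-degree(F)=1, level(F)>=1
  process D: level=0
    D->A: in-degree(A)=1, level(A)>=1
    D->F: in-degree(F)=0, level(F)=1, enqueue
  process B: level=1
  process F: level=1
    F->A: in-degree(A)=0, level(A)=2, enqueue
    F->E: in-degree(E)=1, level(E)>=2
  process A: level=2
    A->E: in-degree(E)=0, level(E)=3, enqueue
  process E: level=3
All levels: A:2, B:1, C:0, D:0, E:3, F:1
level(F) = 1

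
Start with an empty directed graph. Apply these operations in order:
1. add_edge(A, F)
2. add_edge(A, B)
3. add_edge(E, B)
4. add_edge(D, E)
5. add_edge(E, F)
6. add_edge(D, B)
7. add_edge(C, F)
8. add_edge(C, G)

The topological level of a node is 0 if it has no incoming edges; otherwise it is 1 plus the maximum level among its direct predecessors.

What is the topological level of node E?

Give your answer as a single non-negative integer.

Answer: 1

Derivation:
Op 1: add_edge(A, F). Edges now: 1
Op 2: add_edge(A, B). Edges now: 2
Op 3: add_edge(E, B). Edges now: 3
Op 4: add_edge(D, E). Edges now: 4
Op 5: add_edge(E, F). Edges now: 5
Op 6: add_edge(D, B). Edges now: 6
Op 7: add_edge(C, F). Edges now: 7
Op 8: add_edge(C, G). Edges now: 8
Compute levels (Kahn BFS):
  sources (in-degree 0): A, C, D
  process A: level=0
    A->B: in-degree(B)=2, level(B)>=1
    A->F: in-degree(F)=2, level(F)>=1
  process C: level=0
    C->F: in-degree(F)=1, level(F)>=1
    C->G: in-degree(G)=0, level(G)=1, enqueue
  process D: level=0
    D->B: in-degree(B)=1, level(B)>=1
    D->E: in-degree(E)=0, level(E)=1, enqueue
  process G: level=1
  process E: level=1
    E->B: in-degree(B)=0, level(B)=2, enqueue
    E->F: in-degree(F)=0, level(F)=2, enqueue
  process B: level=2
  process F: level=2
All levels: A:0, B:2, C:0, D:0, E:1, F:2, G:1
level(E) = 1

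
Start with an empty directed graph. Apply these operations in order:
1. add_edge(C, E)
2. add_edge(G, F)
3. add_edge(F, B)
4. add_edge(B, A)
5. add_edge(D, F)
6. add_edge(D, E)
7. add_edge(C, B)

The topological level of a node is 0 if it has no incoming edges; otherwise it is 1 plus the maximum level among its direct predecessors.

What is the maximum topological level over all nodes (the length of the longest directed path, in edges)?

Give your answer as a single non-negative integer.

Answer: 3

Derivation:
Op 1: add_edge(C, E). Edges now: 1
Op 2: add_edge(G, F). Edges now: 2
Op 3: add_edge(F, B). Edges now: 3
Op 4: add_edge(B, A). Edges now: 4
Op 5: add_edge(D, F). Edges now: 5
Op 6: add_edge(D, E). Edges now: 6
Op 7: add_edge(C, B). Edges now: 7
Compute levels (Kahn BFS):
  sources (in-degree 0): C, D, G
  process C: level=0
    C->B: in-degree(B)=1, level(B)>=1
    C->E: in-degree(E)=1, level(E)>=1
  process D: level=0
    D->E: in-degree(E)=0, level(E)=1, enqueue
    D->F: in-degree(F)=1, level(F)>=1
  process G: level=0
    G->F: in-degree(F)=0, level(F)=1, enqueue
  process E: level=1
  process F: level=1
    F->B: in-degree(B)=0, level(B)=2, enqueue
  process B: level=2
    B->A: in-degree(A)=0, level(A)=3, enqueue
  process A: level=3
All levels: A:3, B:2, C:0, D:0, E:1, F:1, G:0
max level = 3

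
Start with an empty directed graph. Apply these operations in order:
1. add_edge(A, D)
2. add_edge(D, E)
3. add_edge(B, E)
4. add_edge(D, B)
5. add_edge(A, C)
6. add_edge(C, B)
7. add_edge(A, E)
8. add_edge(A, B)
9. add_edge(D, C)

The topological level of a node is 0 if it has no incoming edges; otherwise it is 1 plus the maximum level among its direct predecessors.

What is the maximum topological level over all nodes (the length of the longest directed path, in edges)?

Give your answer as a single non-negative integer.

Answer: 4

Derivation:
Op 1: add_edge(A, D). Edges now: 1
Op 2: add_edge(D, E). Edges now: 2
Op 3: add_edge(B, E). Edges now: 3
Op 4: add_edge(D, B). Edges now: 4
Op 5: add_edge(A, C). Edges now: 5
Op 6: add_edge(C, B). Edges now: 6
Op 7: add_edge(A, E). Edges now: 7
Op 8: add_edge(A, B). Edges now: 8
Op 9: add_edge(D, C). Edges now: 9
Compute levels (Kahn BFS):
  sources (in-degree 0): A
  process A: level=0
    A->B: in-degree(B)=2, level(B)>=1
    A->C: in-degree(C)=1, level(C)>=1
    A->D: in-degree(D)=0, level(D)=1, enqueue
    A->E: in-degree(E)=2, level(E)>=1
  process D: level=1
    D->B: in-degree(B)=1, level(B)>=2
    D->C: in-degree(C)=0, level(C)=2, enqueue
    D->E: in-degree(E)=1, level(E)>=2
  process C: level=2
    C->B: in-degree(B)=0, level(B)=3, enqueue
  process B: level=3
    B->E: in-degree(E)=0, level(E)=4, enqueue
  process E: level=4
All levels: A:0, B:3, C:2, D:1, E:4
max level = 4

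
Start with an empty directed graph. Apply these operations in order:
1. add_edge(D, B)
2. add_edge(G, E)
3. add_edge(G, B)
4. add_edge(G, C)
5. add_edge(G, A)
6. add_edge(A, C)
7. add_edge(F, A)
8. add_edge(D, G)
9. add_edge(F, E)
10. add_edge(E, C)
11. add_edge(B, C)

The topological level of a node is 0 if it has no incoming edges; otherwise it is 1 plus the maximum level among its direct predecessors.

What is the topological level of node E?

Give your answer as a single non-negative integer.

Answer: 2

Derivation:
Op 1: add_edge(D, B). Edges now: 1
Op 2: add_edge(G, E). Edges now: 2
Op 3: add_edge(G, B). Edges now: 3
Op 4: add_edge(G, C). Edges now: 4
Op 5: add_edge(G, A). Edges now: 5
Op 6: add_edge(A, C). Edges now: 6
Op 7: add_edge(F, A). Edges now: 7
Op 8: add_edge(D, G). Edges now: 8
Op 9: add_edge(F, E). Edges now: 9
Op 10: add_edge(E, C). Edges now: 10
Op 11: add_edge(B, C). Edges now: 11
Compute levels (Kahn BFS):
  sources (in-degree 0): D, F
  process D: level=0
    D->B: in-degree(B)=1, level(B)>=1
    D->G: in-degree(G)=0, level(G)=1, enqueue
  process F: level=0
    F->A: in-degree(A)=1, level(A)>=1
    F->E: in-degree(E)=1, level(E)>=1
  process G: level=1
    G->A: in-degree(A)=0, level(A)=2, enqueue
    G->B: in-degree(B)=0, level(B)=2, enqueue
    G->C: in-degree(C)=3, level(C)>=2
    G->E: in-degree(E)=0, level(E)=2, enqueue
  process A: level=2
    A->C: in-degree(C)=2, level(C)>=3
  process B: level=2
    B->C: in-degree(C)=1, level(C)>=3
  process E: level=2
    E->C: in-degree(C)=0, level(C)=3, enqueue
  process C: level=3
All levels: A:2, B:2, C:3, D:0, E:2, F:0, G:1
level(E) = 2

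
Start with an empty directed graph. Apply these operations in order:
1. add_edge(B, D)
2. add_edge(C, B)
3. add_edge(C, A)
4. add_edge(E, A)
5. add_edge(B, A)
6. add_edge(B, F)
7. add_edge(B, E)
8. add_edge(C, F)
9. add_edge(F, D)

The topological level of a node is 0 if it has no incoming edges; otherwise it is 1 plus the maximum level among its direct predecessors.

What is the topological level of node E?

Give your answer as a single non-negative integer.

Answer: 2

Derivation:
Op 1: add_edge(B, D). Edges now: 1
Op 2: add_edge(C, B). Edges now: 2
Op 3: add_edge(C, A). Edges now: 3
Op 4: add_edge(E, A). Edges now: 4
Op 5: add_edge(B, A). Edges now: 5
Op 6: add_edge(B, F). Edges now: 6
Op 7: add_edge(B, E). Edges now: 7
Op 8: add_edge(C, F). Edges now: 8
Op 9: add_edge(F, D). Edges now: 9
Compute levels (Kahn BFS):
  sources (in-degree 0): C
  process C: level=0
    C->A: in-degree(A)=2, level(A)>=1
    C->B: in-degree(B)=0, level(B)=1, enqueue
    C->F: in-degree(F)=1, level(F)>=1
  process B: level=1
    B->A: in-degree(A)=1, level(A)>=2
    B->D: in-degree(D)=1, level(D)>=2
    B->E: in-degree(E)=0, level(E)=2, enqueue
    B->F: in-degree(F)=0, level(F)=2, enqueue
  process E: level=2
    E->A: in-degree(A)=0, level(A)=3, enqueue
  process F: level=2
    F->D: in-degree(D)=0, level(D)=3, enqueue
  process A: level=3
  process D: level=3
All levels: A:3, B:1, C:0, D:3, E:2, F:2
level(E) = 2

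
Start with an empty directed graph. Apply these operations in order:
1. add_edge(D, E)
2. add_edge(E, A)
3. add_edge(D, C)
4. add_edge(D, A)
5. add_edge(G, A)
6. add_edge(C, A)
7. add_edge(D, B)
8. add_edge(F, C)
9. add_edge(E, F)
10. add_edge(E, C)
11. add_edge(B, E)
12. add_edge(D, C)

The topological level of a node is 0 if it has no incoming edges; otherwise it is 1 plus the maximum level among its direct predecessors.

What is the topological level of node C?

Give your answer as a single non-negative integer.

Answer: 4

Derivation:
Op 1: add_edge(D, E). Edges now: 1
Op 2: add_edge(E, A). Edges now: 2
Op 3: add_edge(D, C). Edges now: 3
Op 4: add_edge(D, A). Edges now: 4
Op 5: add_edge(G, A). Edges now: 5
Op 6: add_edge(C, A). Edges now: 6
Op 7: add_edge(D, B). Edges now: 7
Op 8: add_edge(F, C). Edges now: 8
Op 9: add_edge(E, F). Edges now: 9
Op 10: add_edge(E, C). Edges now: 10
Op 11: add_edge(B, E). Edges now: 11
Op 12: add_edge(D, C) (duplicate, no change). Edges now: 11
Compute levels (Kahn BFS):
  sources (in-degree 0): D, G
  process D: level=0
    D->A: in-degree(A)=3, level(A)>=1
    D->B: in-degree(B)=0, level(B)=1, enqueue
    D->C: in-degree(C)=2, level(C)>=1
    D->E: in-degree(E)=1, level(E)>=1
  process G: level=0
    G->A: in-degree(A)=2, level(A)>=1
  process B: level=1
    B->E: in-degree(E)=0, level(E)=2, enqueue
  process E: level=2
    E->A: in-degree(A)=1, level(A)>=3
    E->C: in-degree(C)=1, level(C)>=3
    E->F: in-degree(F)=0, level(F)=3, enqueue
  process F: level=3
    F->C: in-degree(C)=0, level(C)=4, enqueue
  process C: level=4
    C->A: in-degree(A)=0, level(A)=5, enqueue
  process A: level=5
All levels: A:5, B:1, C:4, D:0, E:2, F:3, G:0
level(C) = 4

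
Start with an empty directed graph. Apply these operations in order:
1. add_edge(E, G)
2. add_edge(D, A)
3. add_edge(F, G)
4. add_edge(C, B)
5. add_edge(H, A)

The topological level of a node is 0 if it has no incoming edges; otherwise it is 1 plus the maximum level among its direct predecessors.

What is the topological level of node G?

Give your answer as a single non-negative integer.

Answer: 1

Derivation:
Op 1: add_edge(E, G). Edges now: 1
Op 2: add_edge(D, A). Edges now: 2
Op 3: add_edge(F, G). Edges now: 3
Op 4: add_edge(C, B). Edges now: 4
Op 5: add_edge(H, A). Edges now: 5
Compute levels (Kahn BFS):
  sources (in-degree 0): C, D, E, F, H
  process C: level=0
    C->B: in-degree(B)=0, level(B)=1, enqueue
  process D: level=0
    D->A: in-degree(A)=1, level(A)>=1
  process E: level=0
    E->G: in-degree(G)=1, level(G)>=1
  process F: level=0
    F->G: in-degree(G)=0, level(G)=1, enqueue
  process H: level=0
    H->A: in-degree(A)=0, level(A)=1, enqueue
  process B: level=1
  process G: level=1
  process A: level=1
All levels: A:1, B:1, C:0, D:0, E:0, F:0, G:1, H:0
level(G) = 1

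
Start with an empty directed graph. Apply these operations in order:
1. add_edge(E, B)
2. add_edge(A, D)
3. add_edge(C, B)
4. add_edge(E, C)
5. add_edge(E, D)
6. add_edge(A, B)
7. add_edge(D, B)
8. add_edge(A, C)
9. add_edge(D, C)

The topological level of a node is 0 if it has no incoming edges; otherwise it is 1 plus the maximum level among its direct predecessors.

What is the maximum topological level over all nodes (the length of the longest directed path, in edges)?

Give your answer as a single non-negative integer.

Op 1: add_edge(E, B). Edges now: 1
Op 2: add_edge(A, D). Edges now: 2
Op 3: add_edge(C, B). Edges now: 3
Op 4: add_edge(E, C). Edges now: 4
Op 5: add_edge(E, D). Edges now: 5
Op 6: add_edge(A, B). Edges now: 6
Op 7: add_edge(D, B). Edges now: 7
Op 8: add_edge(A, C). Edges now: 8
Op 9: add_edge(D, C). Edges now: 9
Compute levels (Kahn BFS):
  sources (in-degree 0): A, E
  process A: level=0
    A->B: in-degree(B)=3, level(B)>=1
    A->C: in-degree(C)=2, level(C)>=1
    A->D: in-degree(D)=1, level(D)>=1
  process E: level=0
    E->B: in-degree(B)=2, level(B)>=1
    E->C: in-degree(C)=1, level(C)>=1
    E->D: in-degree(D)=0, level(D)=1, enqueue
  process D: level=1
    D->B: in-degree(B)=1, level(B)>=2
    D->C: in-degree(C)=0, level(C)=2, enqueue
  process C: level=2
    C->B: in-degree(B)=0, level(B)=3, enqueue
  process B: level=3
All levels: A:0, B:3, C:2, D:1, E:0
max level = 3

Answer: 3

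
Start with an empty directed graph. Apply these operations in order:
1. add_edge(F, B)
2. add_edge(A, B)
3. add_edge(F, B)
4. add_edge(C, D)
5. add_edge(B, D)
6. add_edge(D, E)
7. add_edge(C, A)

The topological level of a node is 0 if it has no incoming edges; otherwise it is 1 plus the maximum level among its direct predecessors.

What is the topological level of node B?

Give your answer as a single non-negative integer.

Answer: 2

Derivation:
Op 1: add_edge(F, B). Edges now: 1
Op 2: add_edge(A, B). Edges now: 2
Op 3: add_edge(F, B) (duplicate, no change). Edges now: 2
Op 4: add_edge(C, D). Edges now: 3
Op 5: add_edge(B, D). Edges now: 4
Op 6: add_edge(D, E). Edges now: 5
Op 7: add_edge(C, A). Edges now: 6
Compute levels (Kahn BFS):
  sources (in-degree 0): C, F
  process C: level=0
    C->A: in-degree(A)=0, level(A)=1, enqueue
    C->D: in-degree(D)=1, level(D)>=1
  process F: level=0
    F->B: in-degree(B)=1, level(B)>=1
  process A: level=1
    A->B: in-degree(B)=0, level(B)=2, enqueue
  process B: level=2
    B->D: in-degree(D)=0, level(D)=3, enqueue
  process D: level=3
    D->E: in-degree(E)=0, level(E)=4, enqueue
  process E: level=4
All levels: A:1, B:2, C:0, D:3, E:4, F:0
level(B) = 2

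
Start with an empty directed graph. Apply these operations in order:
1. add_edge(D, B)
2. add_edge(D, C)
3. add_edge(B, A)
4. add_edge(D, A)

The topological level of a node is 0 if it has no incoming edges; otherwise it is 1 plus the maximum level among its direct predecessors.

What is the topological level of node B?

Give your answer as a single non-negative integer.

Answer: 1

Derivation:
Op 1: add_edge(D, B). Edges now: 1
Op 2: add_edge(D, C). Edges now: 2
Op 3: add_edge(B, A). Edges now: 3
Op 4: add_edge(D, A). Edges now: 4
Compute levels (Kahn BFS):
  sources (in-degree 0): D
  process D: level=0
    D->A: in-degree(A)=1, level(A)>=1
    D->B: in-degree(B)=0, level(B)=1, enqueue
    D->C: in-degree(C)=0, level(C)=1, enqueue
  process B: level=1
    B->A: in-degree(A)=0, level(A)=2, enqueue
  process C: level=1
  process A: level=2
All levels: A:2, B:1, C:1, D:0
level(B) = 1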